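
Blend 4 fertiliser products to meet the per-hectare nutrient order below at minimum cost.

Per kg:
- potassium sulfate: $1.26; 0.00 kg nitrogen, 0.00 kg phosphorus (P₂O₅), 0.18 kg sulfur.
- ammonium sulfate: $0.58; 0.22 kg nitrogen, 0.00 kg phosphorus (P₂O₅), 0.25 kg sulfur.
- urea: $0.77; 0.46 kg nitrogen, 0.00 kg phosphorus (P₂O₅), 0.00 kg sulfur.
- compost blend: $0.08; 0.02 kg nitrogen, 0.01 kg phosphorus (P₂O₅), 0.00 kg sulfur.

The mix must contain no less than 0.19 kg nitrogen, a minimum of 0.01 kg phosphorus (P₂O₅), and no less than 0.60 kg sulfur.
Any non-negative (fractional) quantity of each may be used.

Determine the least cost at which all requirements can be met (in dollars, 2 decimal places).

Treat it as an LP. Let x1 = kg of potassium sulfate, x2 = kg of ammonium sulfate, x3 = kg of urea, x4 = kg of compost blend.
Minimize 1.26x1 + 0.58x2 + 0.77x3 + 0.08x4 with:
  0.22x2 + 0.46x3 + 0.02x4 ≥ 0.19   (nitrogen)
  0.01x4 ≥ 0.01   (phosphorus (P₂O₅))
  0.18x1 + 0.25x2 ≥ 0.6   (sulfur)
  x1, x2, x3, x4 ≥ 0.
At the optimum only ammonium sulfate, compost blend are positive (potassium sulfate, urea = 0). There the phosphorus (P₂O₅) and sulfur constraints are tight.
Solving gives x2 = 2.4, x4 = 1.
Total cost: 0.58·2.4 + 0.08·1 = 1.4720.

$1.47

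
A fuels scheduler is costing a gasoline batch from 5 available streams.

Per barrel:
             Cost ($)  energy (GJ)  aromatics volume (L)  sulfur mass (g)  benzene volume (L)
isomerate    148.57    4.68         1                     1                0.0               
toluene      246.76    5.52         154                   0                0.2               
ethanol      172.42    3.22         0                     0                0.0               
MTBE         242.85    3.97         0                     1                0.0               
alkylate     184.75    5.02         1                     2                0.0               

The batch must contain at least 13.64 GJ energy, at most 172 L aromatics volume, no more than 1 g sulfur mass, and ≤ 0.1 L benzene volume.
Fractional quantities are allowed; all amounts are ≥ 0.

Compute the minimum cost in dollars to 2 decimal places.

$603.94

Treat it as an LP. Let x1 = barrels of isomerate, x2 = barrels of toluene, x3 = barrels of ethanol, x4 = barrels of MTBE, x5 = barrels of alkylate.
Minimize 148.57x1 + 246.76x2 + 172.42x3 + 242.85x4 + 184.75x5 subject to:
  4.68x1 + 5.52x2 + 3.22x3 + 3.97x4 + 5.02x5 ≥ 13.64   (energy)
  1x1 + 154x2 + 1x5 ≤ 172   (aromatics volume)
  1x1 + 1x4 + 2x5 ≤ 1   (sulfur mass)
  0.2x2 ≤ 0.1   (benzene volume)
  x1, x2, x3, x4, x5 ≥ 0.
The minimum-cost mix takes nothing from MTBE, alkylate — only isomerate, toluene, ethanol. Binding constraints: energy, sulfur mass, benzene volume.
Optimal quantities: isomerate = 1 barrel, toluene = 0.5 barrels, ethanol = 1.9255 barrels.
Total cost: 148.57·1 + 246.76·0.5 + 172.42·1.9255 = 603.9447.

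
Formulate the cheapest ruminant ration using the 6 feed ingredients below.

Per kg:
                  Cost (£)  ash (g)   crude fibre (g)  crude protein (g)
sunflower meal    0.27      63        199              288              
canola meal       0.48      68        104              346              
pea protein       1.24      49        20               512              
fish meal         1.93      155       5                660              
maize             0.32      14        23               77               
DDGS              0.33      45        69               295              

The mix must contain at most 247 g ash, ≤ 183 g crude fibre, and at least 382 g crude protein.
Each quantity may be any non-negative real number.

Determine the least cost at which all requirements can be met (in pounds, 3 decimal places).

Set it up as a linear program. Let x1 = kg of sunflower meal, x2 = kg of canola meal, x3 = kg of pea protein, x4 = kg of fish meal, x5 = kg of maize, x6 = kg of DDGS.
min 0.27x1 + 0.48x2 + 1.24x3 + 1.93x4 + 0.32x5 + 0.33x6 with:
  63x1 + 68x2 + 49x3 + 155x4 + 14x5 + 45x6 ≤ 247   (ash)
  199x1 + 104x2 + 20x3 + 5x4 + 23x5 + 69x6 ≤ 183   (crude fibre)
  288x1 + 346x2 + 512x3 + 660x4 + 77x5 + 295x6 ≥ 382   (crude protein)
  x1, x2, x3, x4, x5, x6 ≥ 0.
The optimal basis is {sunflower meal, DDGS}; canola meal, pea protein, fish meal, maize drop out. Binding constraints: crude fibre and crude protein.
So sunflower meal = 0.7114 kg, DDGS = 0.6004 kg.
Objective = 0.27·0.7114 + 0.33·0.6004 = 0.39021.

£0.390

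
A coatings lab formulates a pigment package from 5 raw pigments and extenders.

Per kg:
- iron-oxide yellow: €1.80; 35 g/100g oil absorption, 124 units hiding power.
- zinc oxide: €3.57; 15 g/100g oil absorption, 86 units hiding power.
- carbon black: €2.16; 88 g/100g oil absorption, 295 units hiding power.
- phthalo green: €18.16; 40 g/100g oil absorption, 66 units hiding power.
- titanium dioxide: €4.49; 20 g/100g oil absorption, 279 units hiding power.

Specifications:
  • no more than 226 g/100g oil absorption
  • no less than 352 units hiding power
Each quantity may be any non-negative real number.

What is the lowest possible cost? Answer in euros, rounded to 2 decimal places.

Let x1 = kg of iron-oxide yellow, x2 = kg of zinc oxide, x3 = kg of carbon black, x4 = kg of phthalo green, x5 = kg of titanium dioxide.
Minimise 1.8x1 + 3.57x2 + 2.16x3 + 18.16x4 + 4.49x5 subject to:
  35x1 + 15x2 + 88x3 + 40x4 + 20x5 ≤ 226   (oil absorption)
  124x1 + 86x2 + 295x3 + 66x4 + 279x5 ≥ 352   (hiding power)
  x1, x2, x3, x4, x5 ≥ 0.
The optimal basis is {carbon black}; iron-oxide yellow, zinc oxide, phthalo green, titanium dioxide drop out. There the hiding power constraint is tight.
Optimal quantities: carbon black = 1.193 kg.
Hence cost = 2.16·1.193 = €2.5769.

€2.58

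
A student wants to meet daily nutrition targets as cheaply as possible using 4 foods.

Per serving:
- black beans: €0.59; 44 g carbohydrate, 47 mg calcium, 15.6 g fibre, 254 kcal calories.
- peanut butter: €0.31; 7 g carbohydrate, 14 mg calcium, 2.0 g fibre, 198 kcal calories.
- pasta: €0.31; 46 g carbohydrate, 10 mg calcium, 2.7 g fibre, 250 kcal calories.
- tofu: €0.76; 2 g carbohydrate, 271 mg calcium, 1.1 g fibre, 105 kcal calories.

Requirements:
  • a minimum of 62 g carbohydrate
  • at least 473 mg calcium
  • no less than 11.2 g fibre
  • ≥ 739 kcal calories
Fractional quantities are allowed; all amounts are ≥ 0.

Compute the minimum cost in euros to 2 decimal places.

Let x1 = servings of black beans, x2 = servings of peanut butter, x3 = servings of pasta, x4 = servings of tofu.
Minimise 0.59x1 + 0.31x2 + 0.31x3 + 0.76x4 subject to:
  44x1 + 7x2 + 46x3 + 2x4 ≥ 62   (carbohydrate)
  47x1 + 14x2 + 10x3 + 271x4 ≥ 473   (calcium)
  15.6x1 + 2x2 + 2.7x3 + 1.1x4 ≥ 11.2   (fibre)
  254x1 + 198x2 + 250x3 + 105x4 ≥ 739   (calories)
  x1, x2, x3, x4 ≥ 0.
The optimal basis is {black beans, pasta, tofu}; peanut butter drops out. There the calcium, fibre, calories constraints are tight.
Solving gives x1 = 0.2547, x3 = 2.014, x4 = 1.627.
Total cost: 0.59·0.2547 + 0.31·2.014 + 0.76·1.627 = 2.0111.

€2.01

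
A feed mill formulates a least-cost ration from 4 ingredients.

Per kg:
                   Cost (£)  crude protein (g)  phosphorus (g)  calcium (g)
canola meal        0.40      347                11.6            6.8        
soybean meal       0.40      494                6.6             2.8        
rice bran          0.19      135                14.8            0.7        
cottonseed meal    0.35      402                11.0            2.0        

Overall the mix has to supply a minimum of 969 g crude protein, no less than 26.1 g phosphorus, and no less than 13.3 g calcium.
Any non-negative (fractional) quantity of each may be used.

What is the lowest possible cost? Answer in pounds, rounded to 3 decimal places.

£0.987

Set it up as a linear program. Let x1 = kg of canola meal, x2 = kg of soybean meal, x3 = kg of rice bran, x4 = kg of cottonseed meal.
Minimize 0.4x1 + 0.4x2 + 0.19x3 + 0.35x4 s.t.:
  347x1 + 494x2 + 135x3 + 402x4 ≥ 969   (crude protein)
  11.6x1 + 6.6x2 + 14.8x3 + 11x4 ≥ 26.1   (phosphorus)
  6.8x1 + 2.8x2 + 0.7x3 + 2x4 ≥ 13.3   (calcium)
  x1, x2, x3, x4 ≥ 0.
The optimal basis is {canola meal, soybean meal, cottonseed meal}; rice bran drops out. Binding constraints: crude protein, phosphorus, calcium.
So canola meal = 1.634 kg, soybean meal = 0.5571 kg, cottonseed meal = 0.3157 kg.
Total cost: 0.4·1.634 + 0.4·0.5571 + 0.35·0.3157 = 0.98694.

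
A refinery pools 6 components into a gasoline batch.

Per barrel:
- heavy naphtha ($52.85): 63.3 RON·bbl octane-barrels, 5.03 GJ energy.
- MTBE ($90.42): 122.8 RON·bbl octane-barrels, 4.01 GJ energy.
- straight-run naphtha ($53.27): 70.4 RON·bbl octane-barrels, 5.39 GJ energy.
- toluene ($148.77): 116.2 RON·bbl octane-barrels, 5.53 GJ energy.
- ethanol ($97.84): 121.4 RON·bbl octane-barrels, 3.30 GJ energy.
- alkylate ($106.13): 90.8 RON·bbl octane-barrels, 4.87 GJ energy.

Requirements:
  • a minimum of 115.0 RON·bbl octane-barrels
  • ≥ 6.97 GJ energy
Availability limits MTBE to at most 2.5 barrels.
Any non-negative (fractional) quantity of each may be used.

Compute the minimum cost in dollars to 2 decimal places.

$86.17

Let x1 = barrels of heavy naphtha, x2 = barrels of MTBE, x3 = barrels of straight-run naphtha, x4 = barrels of toluene, x5 = barrels of ethanol, x6 = barrels of alkylate.
Minimize 52.85x1 + 90.42x2 + 53.27x3 + 148.77x4 + 97.84x5 + 106.13x6 with:
  63.3x1 + 122.8x2 + 70.4x3 + 116.2x4 + 121.4x5 + 90.8x6 ≥ 115   (octane-barrels)
  5.03x1 + 4.01x2 + 5.39x3 + 5.53x4 + 3.3x5 + 4.87x6 ≥ 6.97   (energy)
  x2 ≤ 2.5
  x1, x2, x3, x4, x5, x6 ≥ 0.
The minimum-cost mix takes nothing from heavy naphtha, toluene, ethanol, alkylate — only MTBE, straight-run naphtha. There the octane-barrels and energy constraints are tight.
That vertex is x2 = 0.3403, x3 = 1.04.
Cost = 90.42·0.3403 + 53.27·1.04 = 86.1707.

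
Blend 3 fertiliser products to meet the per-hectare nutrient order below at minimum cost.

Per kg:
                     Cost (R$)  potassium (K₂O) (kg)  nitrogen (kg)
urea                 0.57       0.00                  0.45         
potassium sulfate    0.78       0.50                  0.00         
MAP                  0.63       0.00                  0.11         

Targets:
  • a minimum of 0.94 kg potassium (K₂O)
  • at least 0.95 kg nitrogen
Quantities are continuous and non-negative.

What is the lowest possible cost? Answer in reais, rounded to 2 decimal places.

Let x1 = kg of urea, x2 = kg of potassium sulfate, x3 = kg of MAP.
Minimize 0.57x1 + 0.78x2 + 0.63x3 with:
  0.5x2 ≥ 0.94   (potassium (K₂O))
  0.45x1 + 0.11x3 ≥ 0.95   (nitrogen)
  x1, x2, x3 ≥ 0.
The optimal basis is {urea, potassium sulfate}; MAP drops out. The potassium (K₂O) and nitrogen requirements are met with equality.
Optimal quantities: urea = 2.111 kg, potassium sulfate = 1.88 kg.
Objective = 0.57·2.111 + 0.78·1.88 = 2.6697.

R$2.67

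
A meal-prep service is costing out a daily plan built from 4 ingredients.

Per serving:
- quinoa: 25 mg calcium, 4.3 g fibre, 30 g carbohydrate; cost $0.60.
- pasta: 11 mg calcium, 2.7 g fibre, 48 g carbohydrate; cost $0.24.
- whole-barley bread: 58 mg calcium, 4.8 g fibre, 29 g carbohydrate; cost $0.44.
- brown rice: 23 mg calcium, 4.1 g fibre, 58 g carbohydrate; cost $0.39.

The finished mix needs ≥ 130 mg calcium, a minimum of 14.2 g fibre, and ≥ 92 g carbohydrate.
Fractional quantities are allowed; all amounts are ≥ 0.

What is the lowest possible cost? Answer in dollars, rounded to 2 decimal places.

$1.29

Let x1 = servings of quinoa, x2 = servings of pasta, x3 = servings of whole-barley bread, x4 = servings of brown rice.
min 0.6x1 + 0.24x2 + 0.44x3 + 0.39x4 subject to:
  25x1 + 11x2 + 58x3 + 23x4 ≥ 130   (calcium)
  4.3x1 + 2.7x2 + 4.8x3 + 4.1x4 ≥ 14.2   (fibre)
  30x1 + 48x2 + 29x3 + 58x4 ≥ 92   (carbohydrate)
  x1, x2, x3, x4 ≥ 0.
At the optimum only pasta, whole-barley bread are positive (quinoa, brown rice = 0). There the calcium and fibre constraints are tight.
Optimal quantities: pasta = 1.923 servings, whole-barley bread = 1.877 servings.
Cost = 0.24·1.923 + 0.44·1.877 = 1.2874.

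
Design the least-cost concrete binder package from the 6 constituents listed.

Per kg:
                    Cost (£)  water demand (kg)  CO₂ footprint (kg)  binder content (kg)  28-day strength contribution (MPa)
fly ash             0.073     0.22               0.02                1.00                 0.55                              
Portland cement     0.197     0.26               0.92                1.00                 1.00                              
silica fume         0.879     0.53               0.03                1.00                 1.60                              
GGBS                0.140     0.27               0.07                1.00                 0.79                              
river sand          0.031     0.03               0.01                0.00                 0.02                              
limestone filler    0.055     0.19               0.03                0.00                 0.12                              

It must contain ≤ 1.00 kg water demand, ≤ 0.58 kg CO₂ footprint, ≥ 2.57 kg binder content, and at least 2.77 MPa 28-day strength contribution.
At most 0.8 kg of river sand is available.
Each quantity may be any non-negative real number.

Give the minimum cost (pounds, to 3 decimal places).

This is a linear program. Let x1 = kg of fly ash, x2 = kg of Portland cement, x3 = kg of silica fume, x4 = kg of GGBS, x5 = kg of river sand, x6 = kg of limestone filler.
min 0.073x1 + 0.197x2 + 0.879x3 + 0.14x4 + 0.031x5 + 0.055x6 with:
  0.22x1 + 0.26x2 + 0.53x3 + 0.27x4 + 0.03x5 + 0.19x6 ≤ 1   (water demand)
  0.02x1 + 0.92x2 + 0.03x3 + 0.07x4 + 0.01x5 + 0.03x6 ≤ 0.58   (CO₂ footprint)
  1x1 + 1x2 + 1x3 + 1x4 ≥ 2.57   (binder content)
  0.55x1 + 1x2 + 1.6x3 + 0.79x4 + 0.02x5 + 0.12x6 ≥ 2.77   (28-day strength contribution)
  x5 ≤ 0.8
  x1, x2, x3, x4, x5, x6 ≥ 0.
The optimal basis is {fly ash, Portland cement, GGBS}; silica fume, river sand, limestone filler drop out. The water demand, CO₂ footprint, 28-day strength contribution requirements are met with equality.
Optimal quantities: fly ash = 2.952 kg, Portland cement = 0.5044 kg, GGBS = 0.8126 kg.
Objective = 0.073·2.952 + 0.197·0.5044 + 0.14·0.8126 = 0.42863.

£0.429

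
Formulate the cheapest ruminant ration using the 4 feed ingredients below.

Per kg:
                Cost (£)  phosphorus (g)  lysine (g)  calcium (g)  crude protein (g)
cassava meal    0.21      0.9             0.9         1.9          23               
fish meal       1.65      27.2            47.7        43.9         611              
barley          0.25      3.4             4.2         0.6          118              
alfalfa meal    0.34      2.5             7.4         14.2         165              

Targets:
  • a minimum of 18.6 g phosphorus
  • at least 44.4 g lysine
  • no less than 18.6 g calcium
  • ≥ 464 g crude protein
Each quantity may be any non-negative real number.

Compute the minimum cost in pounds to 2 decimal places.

Treat it as an LP. Let x1 = kg of cassava meal, x2 = kg of fish meal, x3 = kg of barley, x4 = kg of alfalfa meal.
min 0.21x1 + 1.65x2 + 0.25x3 + 0.34x4 with:
  0.9x1 + 27.2x2 + 3.4x3 + 2.5x4 ≥ 18.6   (phosphorus)
  0.9x1 + 47.7x2 + 4.2x3 + 7.4x4 ≥ 44.4   (lysine)
  1.9x1 + 43.9x2 + 0.6x3 + 14.2x4 ≥ 18.6   (calcium)
  23x1 + 611x2 + 118x3 + 165x4 ≥ 464   (crude protein)
  x1, x2, x3, x4 ≥ 0.
At the optimum only fish meal is positive (cassava meal, barley, alfalfa meal = 0). There the lysine constraint is tight.
So fish meal = 0.9308 kg.
Hence cost = 1.65·0.9308 = £1.5358.

£1.54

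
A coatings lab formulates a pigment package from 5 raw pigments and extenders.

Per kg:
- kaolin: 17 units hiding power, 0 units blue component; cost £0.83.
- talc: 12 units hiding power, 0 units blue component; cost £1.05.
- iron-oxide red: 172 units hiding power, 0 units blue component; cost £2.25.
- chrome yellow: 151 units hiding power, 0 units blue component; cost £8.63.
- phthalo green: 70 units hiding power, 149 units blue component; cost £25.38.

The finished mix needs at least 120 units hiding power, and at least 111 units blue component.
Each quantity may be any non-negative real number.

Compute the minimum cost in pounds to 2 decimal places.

This is a linear program. Let x1 = kg of kaolin, x2 = kg of talc, x3 = kg of iron-oxide red, x4 = kg of chrome yellow, x5 = kg of phthalo green.
Minimise 0.83x1 + 1.05x2 + 2.25x3 + 8.63x4 + 25.38x5 s.t.:
  17x1 + 12x2 + 172x3 + 151x4 + 70x5 ≥ 120   (hiding power)
  149x5 ≥ 111   (blue component)
  x1, x2, x3, x4, x5 ≥ 0.
At the optimum only iron-oxide red, phthalo green are positive (kaolin, talc, chrome yellow = 0). Binding constraints: hiding power and blue component.
So iron-oxide red = 0.39449 kg, phthalo green = 0.74497 kg.
Hence cost = 2.25·0.39449 + 25.38·0.74497 = £19.7949.

£19.79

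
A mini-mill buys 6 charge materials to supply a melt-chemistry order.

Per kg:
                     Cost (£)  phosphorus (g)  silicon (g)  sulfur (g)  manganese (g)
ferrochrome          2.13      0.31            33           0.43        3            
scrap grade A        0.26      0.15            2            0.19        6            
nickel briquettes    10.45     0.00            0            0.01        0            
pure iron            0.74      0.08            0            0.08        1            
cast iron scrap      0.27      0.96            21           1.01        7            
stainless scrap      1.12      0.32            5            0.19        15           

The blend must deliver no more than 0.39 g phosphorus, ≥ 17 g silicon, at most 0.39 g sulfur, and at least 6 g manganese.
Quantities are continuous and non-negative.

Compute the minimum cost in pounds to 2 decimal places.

£1.08

Let x1 = kg of ferrochrome, x2 = kg of scrap grade A, x3 = kg of nickel briquettes, x4 = kg of pure iron, x5 = kg of cast iron scrap, x6 = kg of stainless scrap.
Minimize 2.13x1 + 0.26x2 + 10.45x3 + 0.74x4 + 0.27x5 + 1.12x6 subject to:
  0.31x1 + 0.15x2 + 0.08x4 + 0.96x5 + 0.32x6 ≤ 0.39   (phosphorus)
  33x1 + 2x2 + 21x5 + 5x6 ≥ 17   (silicon)
  0.43x1 + 0.19x2 + 0.01x3 + 0.08x4 + 1.01x5 + 0.19x6 ≤ 0.39   (sulfur)
  3x1 + 6x2 + 1x4 + 7x5 + 15x6 ≥ 6   (manganese)
  x1, x2, x3, x4, x5, x6 ≥ 0.
At the optimum only ferrochrome, cast iron scrap, stainless scrap are positive (scrap grade A, nickel briquettes, pure iron = 0). There the silicon, sulfur, manganese constraints are tight.
That vertex is x1 = 0.3591, x5 = 0.188, x6 = 0.2404.
Total cost: 2.13·0.3591 + 0.27·0.188 + 1.12·0.2404 = 1.0849.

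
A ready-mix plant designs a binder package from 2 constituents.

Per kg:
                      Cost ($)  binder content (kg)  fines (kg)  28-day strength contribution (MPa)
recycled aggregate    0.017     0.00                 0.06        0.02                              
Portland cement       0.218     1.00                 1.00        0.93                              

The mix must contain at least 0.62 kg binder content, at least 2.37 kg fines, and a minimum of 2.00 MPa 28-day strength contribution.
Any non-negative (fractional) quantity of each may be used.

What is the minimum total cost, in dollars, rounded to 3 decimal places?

This is a linear program. Let x1 = kg of recycled aggregate, x2 = kg of Portland cement.
min 0.017x1 + 0.218x2 s.t.:
  1x2 ≥ 0.62   (binder content)
  0.06x1 + 1x2 ≥ 2.37   (fines)
  0.02x1 + 0.93x2 ≥ 2   (28-day strength contribution)
  x1, x2 ≥ 0.
The optimal basis is {Portland cement}; recycled aggregate drops out. There the fines constraint is tight.
Solving gives x2 = 2.37.
Cost = 0.218·2.37 = 0.51666.

$0.517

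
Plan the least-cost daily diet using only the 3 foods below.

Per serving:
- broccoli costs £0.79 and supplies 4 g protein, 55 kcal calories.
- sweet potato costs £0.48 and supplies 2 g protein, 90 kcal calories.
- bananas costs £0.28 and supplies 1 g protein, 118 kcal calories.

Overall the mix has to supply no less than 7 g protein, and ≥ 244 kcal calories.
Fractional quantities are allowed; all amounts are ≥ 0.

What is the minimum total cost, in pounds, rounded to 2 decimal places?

£1.50

Let x1 = servings of broccoli, x2 = servings of sweet potato, x3 = servings of bananas.
min 0.79x1 + 0.48x2 + 0.28x3 s.t.:
  4x1 + 2x2 + 1x3 ≥ 7   (protein)
  55x1 + 90x2 + 118x3 ≥ 244   (calories)
  x1, x2, x3 ≥ 0.
The optimal basis is {broccoli, bananas}; sweet potato drops out. Binding constraints: protein and calories.
Optimal quantities: broccoli = 1.396 servings, bananas = 1.417 servings.
Cost = 0.79·1.396 + 0.28·1.417 = 1.4996.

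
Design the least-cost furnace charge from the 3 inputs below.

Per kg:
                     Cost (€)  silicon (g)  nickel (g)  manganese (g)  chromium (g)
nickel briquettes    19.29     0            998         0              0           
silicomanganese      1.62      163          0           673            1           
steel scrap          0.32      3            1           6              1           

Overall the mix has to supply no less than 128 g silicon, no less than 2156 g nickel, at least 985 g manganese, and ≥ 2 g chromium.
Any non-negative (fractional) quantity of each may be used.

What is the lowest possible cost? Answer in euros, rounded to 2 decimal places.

€44.20

Let x1 = kg of nickel briquettes, x2 = kg of silicomanganese, x3 = kg of steel scrap.
Minimize 19.29x1 + 1.62x2 + 0.32x3 s.t.:
  163x2 + 3x3 ≥ 128   (silicon)
  998x1 + 1x3 ≥ 2156   (nickel)
  673x2 + 6x3 ≥ 985   (manganese)
  1x2 + 1x3 ≥ 2   (chromium)
  x1, x2, x3 ≥ 0.
All 3 inputs are positive at the optimum. Binding constraints: nickel, manganese, chromium.
Optimal quantities: nickel briquettes = 2.16 kg, silicomanganese = 1.459 kg, steel scrap = 0.5412 kg.
Cost = 19.29·2.16 + 1.62·1.459 + 0.32·0.5412 = 44.2032.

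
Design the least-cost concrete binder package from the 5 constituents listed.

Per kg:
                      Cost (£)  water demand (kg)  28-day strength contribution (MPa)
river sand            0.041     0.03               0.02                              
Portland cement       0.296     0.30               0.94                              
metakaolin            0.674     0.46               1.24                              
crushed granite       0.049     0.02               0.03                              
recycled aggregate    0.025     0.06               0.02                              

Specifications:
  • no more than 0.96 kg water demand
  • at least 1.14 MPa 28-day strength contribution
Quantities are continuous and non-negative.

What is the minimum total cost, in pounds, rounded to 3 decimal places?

Set it up as a linear program. Let x1 = kg of river sand, x2 = kg of Portland cement, x3 = kg of metakaolin, x4 = kg of crushed granite, x5 = kg of recycled aggregate.
Minimise 0.041x1 + 0.296x2 + 0.674x3 + 0.049x4 + 0.025x5 s.t.:
  0.03x1 + 0.3x2 + 0.46x3 + 0.02x4 + 0.06x5 ≤ 0.96   (water demand)
  0.02x1 + 0.94x2 + 1.24x3 + 0.03x4 + 0.02x5 ≥ 1.14   (28-day strength contribution)
  x1, x2, x3, x4, x5 ≥ 0.
The optimal basis is {Portland cement}; river sand, metakaolin, crushed granite, recycled aggregate drop out. There the 28-day strength contribution constraint is tight.
Solving gives x2 = 1.213.
Hence cost = 0.296·1.213 = £0.35905.

£0.359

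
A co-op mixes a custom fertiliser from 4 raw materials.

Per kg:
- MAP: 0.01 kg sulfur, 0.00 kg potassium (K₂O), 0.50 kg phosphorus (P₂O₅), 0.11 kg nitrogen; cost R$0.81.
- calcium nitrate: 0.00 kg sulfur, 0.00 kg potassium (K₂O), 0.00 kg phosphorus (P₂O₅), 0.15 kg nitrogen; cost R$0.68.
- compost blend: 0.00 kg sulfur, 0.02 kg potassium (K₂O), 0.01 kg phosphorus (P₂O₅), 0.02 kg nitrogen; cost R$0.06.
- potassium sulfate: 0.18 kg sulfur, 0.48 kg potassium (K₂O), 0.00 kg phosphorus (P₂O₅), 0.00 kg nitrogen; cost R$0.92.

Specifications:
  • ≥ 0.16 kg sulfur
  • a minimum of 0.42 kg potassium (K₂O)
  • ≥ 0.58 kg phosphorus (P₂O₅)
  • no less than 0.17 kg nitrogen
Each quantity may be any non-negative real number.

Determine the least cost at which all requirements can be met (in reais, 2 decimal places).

R$1.80

Let x1 = kg of MAP, x2 = kg of calcium nitrate, x3 = kg of compost blend, x4 = kg of potassium sulfate.
Minimise 0.81x1 + 0.68x2 + 0.06x3 + 0.92x4 s.t.:
  0.01x1 + 0.18x4 ≥ 0.16   (sulfur)
  0.02x3 + 0.48x4 ≥ 0.42   (potassium (K₂O))
  0.5x1 + 0.01x3 ≥ 0.58   (phosphorus (P₂O₅))
  0.11x1 + 0.15x2 + 0.02x3 ≥ 0.17   (nitrogen)
  x1, x2, x3, x4 ≥ 0.
At the optimum only MAP, compost blend, potassium sulfate are positive (calcium nitrate = 0). Binding constraints: sulfur, phosphorus (P₂O₅), nitrogen.
Solving gives x1 = 1.112, x3 = 2.382, x4 = 0.8271.
Cost = 0.81·1.112 + 0.06·2.382 + 0.92·0.8271 = 1.8046.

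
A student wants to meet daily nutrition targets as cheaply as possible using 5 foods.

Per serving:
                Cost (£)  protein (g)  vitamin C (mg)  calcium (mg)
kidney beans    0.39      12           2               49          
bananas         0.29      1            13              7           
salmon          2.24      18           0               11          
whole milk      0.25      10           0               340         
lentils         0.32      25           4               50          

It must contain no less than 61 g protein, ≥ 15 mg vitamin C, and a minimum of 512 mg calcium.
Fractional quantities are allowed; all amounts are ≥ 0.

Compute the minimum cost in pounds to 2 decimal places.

£1.08

Treat it as an LP. Let x1 = servings of kidney beans, x2 = servings of bananas, x3 = servings of salmon, x4 = servings of whole milk, x5 = servings of lentils.
min 0.39x1 + 0.29x2 + 2.24x3 + 0.25x4 + 0.32x5 with:
  12x1 + 1x2 + 18x3 + 10x4 + 25x5 ≥ 61   (protein)
  2x1 + 13x2 + 4x5 ≥ 15   (vitamin C)
  49x1 + 7x2 + 11x3 + 340x4 + 50x5 ≥ 512   (calcium)
  x1, x2, x3, x4, x5 ≥ 0.
At the optimum only bananas, whole milk, lentils are positive (kidney beans, salmon = 0). Binding constraints: protein, vitamin C, calcium.
Solving gives x2 = 0.5589, x4 = 1.21, x5 = 1.934.
Objective = 0.29·0.5589 + 0.25·1.21 + 0.32·1.934 = 1.0835.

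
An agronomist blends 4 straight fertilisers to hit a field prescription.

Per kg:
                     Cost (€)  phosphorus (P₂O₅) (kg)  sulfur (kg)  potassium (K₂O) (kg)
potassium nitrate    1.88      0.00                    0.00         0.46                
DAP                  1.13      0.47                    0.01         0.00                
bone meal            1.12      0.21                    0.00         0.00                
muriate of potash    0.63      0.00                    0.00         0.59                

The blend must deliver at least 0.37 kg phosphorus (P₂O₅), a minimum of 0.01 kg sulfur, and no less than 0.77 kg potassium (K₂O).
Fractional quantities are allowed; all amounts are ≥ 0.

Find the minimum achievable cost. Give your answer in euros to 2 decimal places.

€1.95

Let x1 = kg of potassium nitrate, x2 = kg of DAP, x3 = kg of bone meal, x4 = kg of muriate of potash.
Minimize 1.88x1 + 1.13x2 + 1.12x3 + 0.63x4 subject to:
  0.47x2 + 0.21x3 ≥ 0.37   (phosphorus (P₂O₅))
  0.01x2 ≥ 0.01   (sulfur)
  0.46x1 + 0.59x4 ≥ 0.77   (potassium (K₂O))
  x1, x2, x3, x4 ≥ 0.
The minimum-cost mix takes nothing from potassium nitrate, bone meal — only DAP, muriate of potash. The sulfur and potassium (K₂O) requirements are met with equality.
That vertex is x2 = 1, x4 = 1.305.
Hence cost = 1.13·1 + 0.63·1.305 = €1.9522.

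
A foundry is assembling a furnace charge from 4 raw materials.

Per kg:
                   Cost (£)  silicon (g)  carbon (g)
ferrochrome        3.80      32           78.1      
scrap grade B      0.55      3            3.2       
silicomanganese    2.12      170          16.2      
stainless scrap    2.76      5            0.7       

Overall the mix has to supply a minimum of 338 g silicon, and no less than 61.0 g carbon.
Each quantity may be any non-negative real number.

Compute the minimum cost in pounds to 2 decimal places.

£5.52

Let x1 = kg of ferrochrome, x2 = kg of scrap grade B, x3 = kg of silicomanganese, x4 = kg of stainless scrap.
min 3.8x1 + 0.55x2 + 2.12x3 + 2.76x4 subject to:
  32x1 + 3x2 + 170x3 + 5x4 ≥ 338   (silicon)
  78.1x1 + 3.2x2 + 16.2x3 + 0.7x4 ≥ 61   (carbon)
  x1, x2, x3, x4 ≥ 0.
At the optimum only ferrochrome, silicomanganese are positive (scrap grade B, stainless scrap = 0). The silicon and carbon requirements are met with equality.
Optimal quantities: ferrochrome = 0.3836 kg, silicomanganese = 1.916 kg.
Cost = 3.8·0.3836 + 2.12·1.916 = 5.5196.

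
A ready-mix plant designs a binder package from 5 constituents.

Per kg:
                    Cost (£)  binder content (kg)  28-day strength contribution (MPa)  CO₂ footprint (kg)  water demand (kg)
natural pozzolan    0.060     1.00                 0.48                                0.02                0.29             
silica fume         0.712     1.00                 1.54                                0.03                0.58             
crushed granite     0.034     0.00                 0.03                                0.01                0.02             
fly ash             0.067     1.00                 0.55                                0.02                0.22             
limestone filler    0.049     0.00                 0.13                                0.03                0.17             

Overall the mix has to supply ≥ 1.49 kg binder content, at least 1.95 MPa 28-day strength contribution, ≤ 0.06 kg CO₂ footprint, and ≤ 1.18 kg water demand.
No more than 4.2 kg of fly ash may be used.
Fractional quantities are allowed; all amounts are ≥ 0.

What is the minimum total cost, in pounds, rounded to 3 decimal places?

Let x1 = kg of natural pozzolan, x2 = kg of silica fume, x3 = kg of crushed granite, x4 = kg of fly ash, x5 = kg of limestone filler.
Minimise 0.06x1 + 0.712x2 + 0.034x3 + 0.067x4 + 0.049x5 s.t.:
  1x1 + 1x2 + 1x4 ≥ 1.49   (binder content)
  0.48x1 + 1.54x2 + 0.03x3 + 0.55x4 + 0.13x5 ≥ 1.95   (28-day strength contribution)
  0.02x1 + 0.03x2 + 0.01x3 + 0.02x4 + 0.03x5 ≤ 0.06   (CO₂ footprint)
  0.29x1 + 0.58x2 + 0.02x3 + 0.22x4 + 0.17x5 ≤ 1.18   (water demand)
  x4 ≤ 4.2
  x1, x2, x3, x4, x5 ≥ 0.
The optimal basis is {silica fume, fly ash}; natural pozzolan, crushed granite, limestone filler drop out. The 28-day strength contribution and CO₂ footprint requirements are met with equality.
Optimal quantities: silica fume = 0.4196 kg, fly ash = 2.371 kg.
Cost = 0.712·0.4196 + 0.067·2.371 = 0.45761.

£0.458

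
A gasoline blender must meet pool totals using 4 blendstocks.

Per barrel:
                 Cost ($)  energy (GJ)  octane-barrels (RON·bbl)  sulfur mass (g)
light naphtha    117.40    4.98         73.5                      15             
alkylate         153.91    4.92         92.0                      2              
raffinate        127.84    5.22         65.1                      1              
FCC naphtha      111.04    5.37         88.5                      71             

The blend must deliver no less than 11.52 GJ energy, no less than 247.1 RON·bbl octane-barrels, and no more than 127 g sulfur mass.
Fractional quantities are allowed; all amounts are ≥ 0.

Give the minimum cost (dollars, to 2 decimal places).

$348.21

Let x1 = barrels of light naphtha, x2 = barrels of alkylate, x3 = barrels of raffinate, x4 = barrels of FCC naphtha.
Minimize 117.4x1 + 153.91x2 + 127.84x3 + 111.04x4 subject to:
  4.98x1 + 4.92x2 + 5.22x3 + 5.37x4 ≥ 11.52   (energy)
  73.5x1 + 92x2 + 65.1x3 + 88.5x4 ≥ 247.1   (octane-barrels)
  15x1 + 2x2 + 1x3 + 71x4 ≤ 127   (sulfur mass)
  x1, x2, x3, x4 ≥ 0.
The minimum-cost mix takes nothing from light naphtha, raffinate — only alkylate, FCC naphtha. Binding constraints: octane-barrels and sulfur mass.
That vertex is x2 = 0.99207, x4 = 1.7608.
Hence cost = 153.91·0.99207 + 111.04·1.7608 = $348.2087.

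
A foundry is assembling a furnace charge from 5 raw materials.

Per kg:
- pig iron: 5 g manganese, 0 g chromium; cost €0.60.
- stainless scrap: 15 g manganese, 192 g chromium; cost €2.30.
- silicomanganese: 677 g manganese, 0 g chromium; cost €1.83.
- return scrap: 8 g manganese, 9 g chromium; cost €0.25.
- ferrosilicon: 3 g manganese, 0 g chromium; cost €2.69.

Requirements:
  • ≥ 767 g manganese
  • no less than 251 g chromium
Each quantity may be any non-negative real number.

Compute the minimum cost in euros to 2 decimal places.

€5.03

Treat it as an LP. Let x1 = kg of pig iron, x2 = kg of stainless scrap, x3 = kg of silicomanganese, x4 = kg of return scrap, x5 = kg of ferrosilicon.
min 0.6x1 + 2.3x2 + 1.83x3 + 0.25x4 + 2.69x5 with:
  5x1 + 15x2 + 677x3 + 8x4 + 3x5 ≥ 767   (manganese)
  192x2 + 9x4 ≥ 251   (chromium)
  x1, x2, x3, x4, x5 ≥ 0.
The optimal basis is {stainless scrap, silicomanganese}; pig iron, return scrap, ferrosilicon drop out. Binding constraints: manganese and chromium.
Solving gives x2 = 1.307, x3 = 1.104.
Cost = 2.3·1.307 + 1.83·1.104 = 5.0264.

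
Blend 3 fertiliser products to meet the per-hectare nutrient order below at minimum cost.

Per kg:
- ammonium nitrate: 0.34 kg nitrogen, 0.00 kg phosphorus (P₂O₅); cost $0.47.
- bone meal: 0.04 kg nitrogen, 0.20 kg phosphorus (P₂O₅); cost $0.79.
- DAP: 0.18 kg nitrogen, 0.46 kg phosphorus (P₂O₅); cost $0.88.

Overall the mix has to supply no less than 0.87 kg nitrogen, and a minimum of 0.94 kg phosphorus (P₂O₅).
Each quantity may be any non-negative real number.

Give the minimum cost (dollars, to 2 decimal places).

Let x1 = kg of ammonium nitrate, x2 = kg of bone meal, x3 = kg of DAP.
min 0.47x1 + 0.79x2 + 0.88x3 with:
  0.34x1 + 0.04x2 + 0.18x3 ≥ 0.87   (nitrogen)
  0.2x2 + 0.46x3 ≥ 0.94   (phosphorus (P₂O₅))
  x1, x2, x3 ≥ 0.
The cheapest feasible vertex uses only ammonium nitrate, DAP; bone meal is not used. There the nitrogen and phosphorus (P₂O₅) constraints are tight.
Solving gives x1 = 1.477, x3 = 2.043.
Hence cost = 0.47·1.477 + 0.88·2.043 = $2.4920.

$2.49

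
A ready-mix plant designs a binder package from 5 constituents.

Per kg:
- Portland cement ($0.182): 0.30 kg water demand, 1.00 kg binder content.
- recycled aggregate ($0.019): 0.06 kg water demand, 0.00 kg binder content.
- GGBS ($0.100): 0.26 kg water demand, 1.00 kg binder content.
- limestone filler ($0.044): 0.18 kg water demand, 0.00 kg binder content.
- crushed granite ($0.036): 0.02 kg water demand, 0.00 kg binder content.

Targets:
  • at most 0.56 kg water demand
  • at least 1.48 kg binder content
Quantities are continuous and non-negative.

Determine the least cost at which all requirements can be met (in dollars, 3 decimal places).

$0.148

Let x1 = kg of Portland cement, x2 = kg of recycled aggregate, x3 = kg of GGBS, x4 = kg of limestone filler, x5 = kg of crushed granite.
min 0.182x1 + 0.019x2 + 0.1x3 + 0.044x4 + 0.036x5 s.t.:
  0.3x1 + 0.06x2 + 0.26x3 + 0.18x4 + 0.02x5 ≤ 0.56   (water demand)
  1x1 + 1x3 ≥ 1.48   (binder content)
  x1, x2, x3, x4, x5 ≥ 0.
At the optimum only GGBS is positive (Portland cement, recycled aggregate, limestone filler, crushed granite = 0). Binding constraint: binder content.
Optimal quantities: GGBS = 1.48 kg.
Cost = 0.1·1.48 = 0.14800.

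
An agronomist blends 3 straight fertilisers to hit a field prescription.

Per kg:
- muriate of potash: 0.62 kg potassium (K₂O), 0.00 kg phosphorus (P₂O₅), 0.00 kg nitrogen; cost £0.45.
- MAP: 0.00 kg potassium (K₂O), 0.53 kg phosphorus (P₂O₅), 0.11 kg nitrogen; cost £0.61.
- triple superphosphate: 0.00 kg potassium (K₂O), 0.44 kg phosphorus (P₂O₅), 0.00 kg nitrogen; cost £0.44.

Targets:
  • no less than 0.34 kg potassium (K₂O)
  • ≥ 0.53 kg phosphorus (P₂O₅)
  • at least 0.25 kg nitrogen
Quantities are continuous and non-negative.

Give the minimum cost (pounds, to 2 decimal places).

Let x1 = kg of muriate of potash, x2 = kg of MAP, x3 = kg of triple superphosphate.
min 0.45x1 + 0.61x2 + 0.44x3 s.t.:
  0.62x1 ≥ 0.34   (potassium (K₂O))
  0.53x2 + 0.44x3 ≥ 0.53   (phosphorus (P₂O₅))
  0.11x2 ≥ 0.25   (nitrogen)
  x1, x2, x3 ≥ 0.
The optimal basis is {muriate of potash, MAP}; triple superphosphate drops out. The potassium (K₂O) and nitrogen requirements are met with equality.
Solving gives x1 = 0.5484, x2 = 2.273.
Cost = 0.45·0.5484 + 0.61·2.273 = 1.6333.

£1.63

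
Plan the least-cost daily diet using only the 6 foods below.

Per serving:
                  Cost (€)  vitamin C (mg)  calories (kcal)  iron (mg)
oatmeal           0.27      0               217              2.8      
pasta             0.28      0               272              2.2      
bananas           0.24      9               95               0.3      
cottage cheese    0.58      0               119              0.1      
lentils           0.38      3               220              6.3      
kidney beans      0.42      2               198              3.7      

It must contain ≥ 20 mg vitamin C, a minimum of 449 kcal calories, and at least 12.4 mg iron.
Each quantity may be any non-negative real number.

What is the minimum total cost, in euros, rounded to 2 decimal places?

€1.10

Let x1 = servings of oatmeal, x2 = servings of pasta, x3 = servings of bananas, x4 = servings of cottage cheese, x5 = servings of lentils, x6 = servings of kidney beans.
Minimise 0.27x1 + 0.28x2 + 0.24x3 + 0.58x4 + 0.38x5 + 0.42x6 s.t.:
  9x3 + 3x5 + 2x6 ≥ 20   (vitamin C)
  217x1 + 272x2 + 95x3 + 119x4 + 220x5 + 198x6 ≥ 449   (calories)
  2.8x1 + 2.2x2 + 0.3x3 + 0.1x4 + 6.3x5 + 3.7x6 ≥ 12.4   (iron)
  x1, x2, x3, x4, x5, x6 ≥ 0.
At the optimum only bananas, lentils are positive (oatmeal, pasta, cottage cheese, kidney beans = 0). Binding constraints: vitamin C and iron.
Solving gives x3 = 1.591, x5 = 1.892.
Cost = 0.24·1.591 + 0.38·1.892 = 1.1008.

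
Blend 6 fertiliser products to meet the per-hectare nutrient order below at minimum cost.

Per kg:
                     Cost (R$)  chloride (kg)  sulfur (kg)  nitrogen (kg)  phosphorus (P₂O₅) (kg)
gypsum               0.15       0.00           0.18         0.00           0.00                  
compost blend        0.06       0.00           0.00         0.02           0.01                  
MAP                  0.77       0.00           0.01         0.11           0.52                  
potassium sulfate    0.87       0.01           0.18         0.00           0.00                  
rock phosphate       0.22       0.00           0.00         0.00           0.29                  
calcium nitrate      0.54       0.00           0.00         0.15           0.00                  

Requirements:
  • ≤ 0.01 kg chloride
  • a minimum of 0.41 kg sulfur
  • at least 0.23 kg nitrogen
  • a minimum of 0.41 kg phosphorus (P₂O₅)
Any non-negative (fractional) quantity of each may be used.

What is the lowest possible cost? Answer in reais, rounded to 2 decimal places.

R$1.26

Treat it as an LP. Let x1 = kg of gypsum, x2 = kg of compost blend, x3 = kg of MAP, x4 = kg of potassium sulfate, x5 = kg of rock phosphate, x6 = kg of calcium nitrate.
min 0.15x1 + 0.06x2 + 0.77x3 + 0.87x4 + 0.22x5 + 0.54x6 with:
  0.01x4 ≤ 0.01   (chloride)
  0.18x1 + 0.01x3 + 0.18x4 ≥ 0.41   (sulfur)
  0.02x2 + 0.11x3 + 0.15x6 ≥ 0.23   (nitrogen)
  0.01x2 + 0.52x3 + 0.29x5 ≥ 0.41   (phosphorus (P₂O₅))
  x1, x2, x3, x4, x5, x6 ≥ 0.
The cheapest feasible vertex uses only gypsum, compost blend, rock phosphate; MAP, potassium sulfate, calcium nitrate are not used. There the sulfur, nitrogen, phosphorus (P₂O₅) constraints are tight.
That vertex is x1 = 2.278, x2 = 11.5, x5 = 1.017.
Hence cost = 0.15·2.278 + 0.06·11.5 + 0.22·1.017 = R$1.2554.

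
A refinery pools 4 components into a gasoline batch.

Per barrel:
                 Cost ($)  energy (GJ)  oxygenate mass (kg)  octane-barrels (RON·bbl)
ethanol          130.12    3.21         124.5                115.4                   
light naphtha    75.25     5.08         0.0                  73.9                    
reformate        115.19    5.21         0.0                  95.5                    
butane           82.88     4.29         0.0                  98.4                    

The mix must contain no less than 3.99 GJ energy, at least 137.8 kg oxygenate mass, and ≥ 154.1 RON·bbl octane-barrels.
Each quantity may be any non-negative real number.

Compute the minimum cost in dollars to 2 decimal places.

$166.23

Let x1 = barrels of ethanol, x2 = barrels of light naphtha, x3 = barrels of reformate, x4 = barrels of butane.
min 130.12x1 + 75.25x2 + 115.19x3 + 82.88x4 with:
  3.21x1 + 5.08x2 + 5.21x3 + 4.29x4 ≥ 3.99   (energy)
  124.5x1 ≥ 137.8   (oxygenate mass)
  115.4x1 + 73.9x2 + 95.5x3 + 98.4x4 ≥ 154.1   (octane-barrels)
  x1, x2, x3, x4 ≥ 0.
At the optimum only ethanol, butane are positive (light naphtha, reformate = 0). There the oxygenate mass and octane-barrels constraints are tight.
Optimal quantities: ethanol = 1.1068 barrels, butane = 0.26801 barrels.
Cost = 130.12·1.1068 + 82.88·0.26801 = 166.2295.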